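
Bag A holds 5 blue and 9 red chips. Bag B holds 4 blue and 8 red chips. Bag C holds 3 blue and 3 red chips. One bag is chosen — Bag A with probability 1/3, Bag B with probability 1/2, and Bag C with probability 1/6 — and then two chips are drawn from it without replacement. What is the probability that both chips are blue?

1733/15015

From Bag A: P(both blue) = (5/14)(4/13) = 10/91.
From Bag B: P(both blue) = (4/12)(3/11) = 1/11.
From Bag C: P(both blue) = (3/6)(2/5) = 1/5.
Total probability = (1/3)(10/91) + (1/2)(1/11) + (1/6)(1/5) = 1733/15015.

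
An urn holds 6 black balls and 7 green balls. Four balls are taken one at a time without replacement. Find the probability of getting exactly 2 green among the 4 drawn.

63/143

One ordering (green drawn first) has probability 7/13 × 6/12 × 6/11 × 5/10 = 1260/17160 = 21/286.
There are C(4,2) = 6 such orderings, each equally likely, so P = 6 × 21/286 = 63/143.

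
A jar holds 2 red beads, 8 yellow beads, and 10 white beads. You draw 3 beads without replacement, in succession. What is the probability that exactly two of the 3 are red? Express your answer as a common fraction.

3/190

One ordering (red drawn first) has probability 2/20 × 1/19 × 18/18 = 36/6840 = 1/190.
There are C(3,2) = 3 such orderings, each equally likely, so P = 3 × 1/190 = 3/190.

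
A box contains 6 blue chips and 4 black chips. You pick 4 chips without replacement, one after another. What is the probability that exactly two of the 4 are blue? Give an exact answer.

3/7

One ordering (blue drawn first) has probability 6/10 × 5/9 × 4/8 × 3/7 = 360/5040 = 1/14.
There are C(4,2) = 6 such orderings, each equally likely, so P = 6 × 1/14 = 3/7.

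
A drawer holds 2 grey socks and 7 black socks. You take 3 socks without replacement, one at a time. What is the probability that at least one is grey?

P(no grey) = 7/9 × 6/8 × 5/7 = 210/504 = 5/12.
P(at least one) = 1 − 5/12 = 7/12.

7/12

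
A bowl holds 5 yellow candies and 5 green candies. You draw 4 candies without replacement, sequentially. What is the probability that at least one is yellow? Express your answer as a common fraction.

P(no yellow) = 5/10 × 4/9 × 3/8 × 2/7 = 120/5040 = 1/42.
P(at least one) = 1 − 1/42 = 41/42.

41/42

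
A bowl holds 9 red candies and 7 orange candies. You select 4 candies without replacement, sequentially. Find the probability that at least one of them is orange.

121/130

P(no orange) = 9/16 × 8/15 × 7/14 × 6/13 = 3024/43680 = 9/130.
P(at least one) = 1 − 9/130 = 121/130.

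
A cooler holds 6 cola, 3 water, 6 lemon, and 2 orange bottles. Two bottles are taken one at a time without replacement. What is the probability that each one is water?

P(every draw is water) = 3/17 × 2/16 = 6/272 = 3/136.

3/136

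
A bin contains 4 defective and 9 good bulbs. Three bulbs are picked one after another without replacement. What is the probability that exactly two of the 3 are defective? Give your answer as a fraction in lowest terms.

27/143

One ordering (defective drawn first) has probability 4/13 × 3/12 × 9/11 = 108/1716 = 9/143.
There are C(3,2) = 3 such orderings, each equally likely, so P = 3 × 9/143 = 27/143.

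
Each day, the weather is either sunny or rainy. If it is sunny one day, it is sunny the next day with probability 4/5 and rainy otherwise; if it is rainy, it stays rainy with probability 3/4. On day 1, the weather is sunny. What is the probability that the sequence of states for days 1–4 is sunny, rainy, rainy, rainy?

Day 1 is given. For each transition, use the conditional probability from the current state:
P(rainy | sunny) = 1/5; P(rainy | rainy) = 3/4; P(rainy | rainy) = 3/4.
P = 1/5 × 3/4 × 3/4 = 9/80.

9/80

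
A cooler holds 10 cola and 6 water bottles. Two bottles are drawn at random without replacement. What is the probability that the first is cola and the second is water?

1/4

Multiply the probability of each draw given the previous ones:
P = 10/16 × 6/15 = 60/240 = 1/4.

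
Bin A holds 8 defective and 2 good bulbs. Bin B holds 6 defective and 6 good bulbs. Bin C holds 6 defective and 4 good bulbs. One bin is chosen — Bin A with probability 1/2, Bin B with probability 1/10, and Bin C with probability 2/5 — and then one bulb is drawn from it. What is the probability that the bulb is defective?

From Bin A: P(defective) = 8/10.
From Bin B: P(defective) = 6/12.
From Bin C: P(defective) = 6/10.
Total probability = (1/2)(8/10) + (1/10)(6/12) + (2/5)(6/10) = 69/100.

69/100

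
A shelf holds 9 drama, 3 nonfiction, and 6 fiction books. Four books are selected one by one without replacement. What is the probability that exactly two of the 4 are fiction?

11/34

One ordering (fiction drawn first) has probability 6/18 × 5/17 × 12/16 × 11/15 = 3960/73440 = 11/204.
There are C(4,2) = 6 such orderings, each equally likely, so P = 6 × 11/204 = 11/34.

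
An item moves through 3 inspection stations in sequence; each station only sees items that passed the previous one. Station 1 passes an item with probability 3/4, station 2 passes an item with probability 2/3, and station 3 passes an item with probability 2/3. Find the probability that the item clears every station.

The events are sequential, so multiply the conditional probabilities:
P = 3/4 × 2/3 × 2/3 = 12/36 = 1/3.

1/3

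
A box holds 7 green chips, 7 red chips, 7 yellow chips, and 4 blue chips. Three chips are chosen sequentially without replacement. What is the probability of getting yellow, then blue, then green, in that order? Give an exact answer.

49/3450

Each draw changes the counts, so multiply the conditional probabilities along the sequence:
P = 7/25 × 4/24 × 7/23 = 196/13800 = 49/3450.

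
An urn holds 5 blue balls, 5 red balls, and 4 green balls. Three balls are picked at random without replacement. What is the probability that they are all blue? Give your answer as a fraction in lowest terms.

5/182

P(every draw is blue) = 5/14 × 4/13 × 3/12 = 60/2184 = 5/182.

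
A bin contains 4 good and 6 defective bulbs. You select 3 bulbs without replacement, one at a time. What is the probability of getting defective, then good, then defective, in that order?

Each draw changes the counts, so multiply the conditional probabilities along the sequence:
P = 6/10 × 4/9 × 5/8 = 120/720 = 1/6.

1/6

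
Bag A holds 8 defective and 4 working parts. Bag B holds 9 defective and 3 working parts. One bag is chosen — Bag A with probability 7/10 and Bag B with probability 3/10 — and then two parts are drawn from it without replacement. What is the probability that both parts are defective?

From Bag A: P(both defective) = (8/12)(7/11) = 14/33.
From Bag B: P(both defective) = (9/12)(8/11) = 6/11.
Total probability = (7/10)(14/33) + (3/10)(6/11) = 76/165.

76/165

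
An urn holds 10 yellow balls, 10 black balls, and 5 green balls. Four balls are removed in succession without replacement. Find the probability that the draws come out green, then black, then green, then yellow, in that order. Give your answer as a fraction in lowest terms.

Chain rule:
P = 5/25 × 10/24 × 4/23 × 10/22 = 2000/303600 = 5/759.

5/759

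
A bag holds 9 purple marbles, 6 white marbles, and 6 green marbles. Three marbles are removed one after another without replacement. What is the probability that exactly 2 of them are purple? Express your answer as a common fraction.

216/665

One ordering (purple drawn first) has probability 9/21 × 8/20 × 12/19 = 864/7980 = 72/665.
There are C(3,2) = 3 such orderings, each equally likely, so P = 3 × 72/665 = 216/665.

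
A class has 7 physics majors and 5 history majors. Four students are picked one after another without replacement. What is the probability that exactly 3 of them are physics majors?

35/99

One ordering (physics majors drawn first) has probability 7/12 × 6/11 × 5/10 × 5/9 = 1050/11880 = 35/396.
There are C(4,3) = 4 such orderings, each equally likely, so P = 4 × 35/396 = 35/99.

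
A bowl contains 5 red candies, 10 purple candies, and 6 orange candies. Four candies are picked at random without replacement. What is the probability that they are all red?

P(all red) = 5/21 × 4/20 × 3/19 × 2/18 = 120/143640 = 1/1197.

1/1197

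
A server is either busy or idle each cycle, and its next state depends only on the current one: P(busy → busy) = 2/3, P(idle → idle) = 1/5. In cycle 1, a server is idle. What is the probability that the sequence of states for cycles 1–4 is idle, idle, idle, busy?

4/125

Cycle 1 is given. For each transition, use the conditional probability from the current state:
P(idle | idle) = 1/5; P(idle | idle) = 1/5; P(busy | idle) = 4/5.
P = 1/5 × 1/5 × 4/5 = 4/125.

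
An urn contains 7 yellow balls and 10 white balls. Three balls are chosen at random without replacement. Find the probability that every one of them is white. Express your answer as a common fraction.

3/17

P = 10/17 × 9/16 × 8/15 = 720/4080 = 3/17.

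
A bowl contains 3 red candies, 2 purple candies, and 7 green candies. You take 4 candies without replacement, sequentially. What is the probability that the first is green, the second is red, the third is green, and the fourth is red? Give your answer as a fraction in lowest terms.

Multiply the probability of each draw given the previous ones:
P = 7/12 × 3/11 × 6/10 × 2/9 = 252/11880 = 7/330.

7/330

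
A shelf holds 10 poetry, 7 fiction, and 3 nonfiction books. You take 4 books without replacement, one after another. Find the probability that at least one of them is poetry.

309/323

P(no poetry) = 10/20 × 9/19 × 8/18 × 7/17 = 5040/116280 = 14/323.
P(at least one) = 1 − 14/323 = 309/323.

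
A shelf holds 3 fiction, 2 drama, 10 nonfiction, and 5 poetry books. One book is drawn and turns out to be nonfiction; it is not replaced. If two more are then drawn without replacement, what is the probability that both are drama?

With the first book removed, 2 drama remain out of 19.
P = 2/19 × 1/18 = 2/342 = 1/171.

1/171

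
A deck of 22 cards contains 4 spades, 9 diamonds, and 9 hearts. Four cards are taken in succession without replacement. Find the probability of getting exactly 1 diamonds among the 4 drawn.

One ordering (a diamond drawn first) has probability 9/22 × 13/21 × 12/20 × 11/19 = 15444/175560 = 117/1330.
There are C(4,1) = 4 such orderings, each equally likely, so P = 4 × 117/1330 = 234/665.

234/665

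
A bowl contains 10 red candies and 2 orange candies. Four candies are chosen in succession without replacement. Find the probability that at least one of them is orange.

P(no orange) = 10/12 × 9/11 × 8/10 × 7/9 = 5040/11880 = 14/33.
P(at least one) = 1 − 14/33 = 19/33.

19/33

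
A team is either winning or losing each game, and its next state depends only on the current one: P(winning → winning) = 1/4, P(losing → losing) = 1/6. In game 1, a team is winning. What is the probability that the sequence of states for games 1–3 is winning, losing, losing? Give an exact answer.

1/8

Game 1 is given. For each transition, use the conditional probability from the current state:
P(losing | winning) = 3/4; P(losing | losing) = 1/6.
P = 3/4 × 1/6 = 3/24 = 1/8.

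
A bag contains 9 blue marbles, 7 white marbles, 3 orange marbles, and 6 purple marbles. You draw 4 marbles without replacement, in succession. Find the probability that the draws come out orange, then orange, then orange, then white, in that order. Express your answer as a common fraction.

7/50600

Multiply the probability of each draw given the previous ones:
P = 3/25 × 2/24 × 1/23 × 7/22 = 42/303600 = 7/50600.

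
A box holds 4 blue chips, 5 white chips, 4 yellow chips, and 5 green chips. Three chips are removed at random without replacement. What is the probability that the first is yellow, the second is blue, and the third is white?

5/306

Chain rule:
P = 4/18 × 4/17 × 5/16 = 80/4896 = 5/306.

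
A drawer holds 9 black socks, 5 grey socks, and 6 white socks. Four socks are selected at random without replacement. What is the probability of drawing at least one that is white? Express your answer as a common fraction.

P(no white) = 14/20 × 13/19 × 12/18 × 11/17 = 24024/116280 = 1001/4845.
P(at least one) = 1 − 1001/4845 = 3844/4845.

3844/4845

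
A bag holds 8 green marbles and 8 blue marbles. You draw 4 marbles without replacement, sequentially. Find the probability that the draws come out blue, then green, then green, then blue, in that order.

Chain rule:
P = 8/16 × 8/15 × 7/14 × 7/13 = 3136/43680 = 14/195.

14/195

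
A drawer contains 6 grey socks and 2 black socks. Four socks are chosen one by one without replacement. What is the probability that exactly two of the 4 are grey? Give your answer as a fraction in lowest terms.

One ordering (grey drawn first) has probability 6/8 × 5/7 × 2/6 × 1/5 = 60/1680 = 1/28.
There are C(4,2) = 6 such orderings, each equally likely, so P = 6 × 1/28 = 3/14.

3/14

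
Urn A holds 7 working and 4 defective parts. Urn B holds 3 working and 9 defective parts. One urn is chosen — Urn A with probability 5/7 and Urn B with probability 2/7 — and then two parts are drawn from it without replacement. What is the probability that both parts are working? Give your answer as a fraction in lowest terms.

2/7

From Urn A: P(both working) = (7/11)(6/10) = 21/55.
From Urn B: P(both working) = (3/12)(2/11) = 1/22.
Total probability = (5/7)(21/55) + (2/7)(1/22) = 2/7.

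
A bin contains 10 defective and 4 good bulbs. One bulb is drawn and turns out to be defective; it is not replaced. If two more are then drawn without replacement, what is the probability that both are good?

1/13

After the first draw, 4 of the remaining 13 bulbs are good.
P = 4/13 × 3/12 = 12/156 = 1/13.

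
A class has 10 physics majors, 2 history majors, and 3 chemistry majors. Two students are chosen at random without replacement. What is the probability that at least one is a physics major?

19/21

P(no physics majors) = 5/15 × 4/14 = 20/210 = 2/21.
P(at least one) = 1 − 2/21 = 19/21.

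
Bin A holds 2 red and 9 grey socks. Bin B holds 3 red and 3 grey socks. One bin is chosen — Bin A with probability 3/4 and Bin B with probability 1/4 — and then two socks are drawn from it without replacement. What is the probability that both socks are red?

From Bin A: P(both red) = (2/11)(1/10) = 1/55.
From Bin B: P(both red) = (3/6)(2/5) = 1/5.
Total probability = (3/4)(1/55) + (1/4)(1/5) = 7/110.

7/110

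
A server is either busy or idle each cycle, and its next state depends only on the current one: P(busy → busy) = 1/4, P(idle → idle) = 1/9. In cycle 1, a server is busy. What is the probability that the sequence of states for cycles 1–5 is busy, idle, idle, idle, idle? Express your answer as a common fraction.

1/972

Cycle 1 is given. For each transition, use the conditional probability from the current state:
P(idle | busy) = 3/4; P(idle | idle) = 1/9; P(idle | idle) = 1/9; P(idle | idle) = 1/9.
P = 3/4 × 1/9 × 1/9 × 1/9 = 3/2916 = 1/972.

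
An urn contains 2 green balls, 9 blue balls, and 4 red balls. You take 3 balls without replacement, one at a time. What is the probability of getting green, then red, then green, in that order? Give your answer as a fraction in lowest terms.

4/1365

Each draw changes the counts, so multiply the conditional probabilities along the sequence:
P = 2/15 × 4/14 × 1/13 = 8/2730 = 4/1365.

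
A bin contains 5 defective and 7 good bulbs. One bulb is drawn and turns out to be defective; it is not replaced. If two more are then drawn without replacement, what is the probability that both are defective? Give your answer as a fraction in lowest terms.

6/55

After the first draw, 4 of the remaining 11 bulbs are defective.
P = 4/11 × 3/10 = 12/110 = 6/55.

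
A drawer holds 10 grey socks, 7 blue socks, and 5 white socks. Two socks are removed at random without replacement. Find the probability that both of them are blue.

P = 7/22 × 6/21 = 42/462 = 1/11.

1/11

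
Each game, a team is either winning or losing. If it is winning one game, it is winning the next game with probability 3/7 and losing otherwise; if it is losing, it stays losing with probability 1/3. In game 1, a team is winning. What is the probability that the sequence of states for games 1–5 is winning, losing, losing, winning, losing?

Game 1 is given. For each transition, use the conditional probability from the current state:
P(losing | winning) = 4/7; P(losing | losing) = 1/3; P(winning | losing) = 2/3; P(losing | winning) = 4/7.
P = 4/7 × 1/3 × 2/3 × 4/7 = 32/441.

32/441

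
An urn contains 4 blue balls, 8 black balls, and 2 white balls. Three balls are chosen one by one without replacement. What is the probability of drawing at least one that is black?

P(no black) = 6/14 × 5/13 × 4/12 = 120/2184 = 5/91.
P(at least one) = 1 − 5/91 = 86/91.

86/91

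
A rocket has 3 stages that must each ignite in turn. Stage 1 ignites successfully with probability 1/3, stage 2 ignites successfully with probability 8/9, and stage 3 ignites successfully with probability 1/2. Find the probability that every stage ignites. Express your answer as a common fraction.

Multiplying along the chain,
P = 1/3 × 8/9 × 1/2 = 8/54 = 4/27.

4/27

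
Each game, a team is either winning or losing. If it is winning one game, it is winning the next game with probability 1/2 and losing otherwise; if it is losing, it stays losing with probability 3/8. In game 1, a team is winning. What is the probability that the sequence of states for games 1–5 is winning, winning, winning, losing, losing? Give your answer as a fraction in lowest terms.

Game 1 is given. For each transition, use the conditional probability from the current state:
P(winning | winning) = 1/2; P(winning | winning) = 1/2; P(losing | winning) = 1/2; P(losing | losing) = 3/8.
P = 1/2 × 1/2 × 1/2 × 3/8 = 3/64.

3/64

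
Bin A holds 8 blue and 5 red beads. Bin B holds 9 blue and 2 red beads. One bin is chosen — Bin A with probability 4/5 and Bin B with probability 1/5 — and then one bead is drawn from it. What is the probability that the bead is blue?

From Bin A: P(blue) = 8/13.
From Bin B: P(blue) = 9/11.
Total probability = (4/5)(8/13) + (1/5)(9/11) = 469/715.

469/715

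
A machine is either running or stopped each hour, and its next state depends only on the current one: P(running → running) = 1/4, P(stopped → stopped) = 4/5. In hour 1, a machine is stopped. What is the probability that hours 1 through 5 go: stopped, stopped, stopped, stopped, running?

Hour 1 is given. For each transition, use the conditional probability from the current state:
P(stopped | stopped) = 4/5; P(stopped | stopped) = 4/5; P(stopped | stopped) = 4/5; P(running | stopped) = 1/5.
P = 4/5 × 4/5 × 4/5 × 1/5 = 64/625.

64/625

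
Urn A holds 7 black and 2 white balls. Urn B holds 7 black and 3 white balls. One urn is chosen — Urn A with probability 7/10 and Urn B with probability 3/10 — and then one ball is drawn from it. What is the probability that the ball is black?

679/900

From Urn A: P(black) = 7/9.
From Urn B: P(black) = 7/10.
Total probability = (7/10)(7/9) + (3/10)(7/10) = 679/900.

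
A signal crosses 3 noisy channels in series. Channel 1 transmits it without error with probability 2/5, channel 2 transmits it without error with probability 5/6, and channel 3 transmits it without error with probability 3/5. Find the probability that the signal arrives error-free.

Multiplying along the chain,
P = 2/5 × 5/6 × 3/5 = 30/150 = 1/5.

1/5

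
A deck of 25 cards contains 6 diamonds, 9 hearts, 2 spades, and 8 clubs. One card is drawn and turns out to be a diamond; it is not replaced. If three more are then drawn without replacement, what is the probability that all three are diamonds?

5/1012

After the first draw, 5 of the remaining 24 cards are diamonds.
P = 5/24 × 4/23 × 3/22 = 60/12144 = 5/1012.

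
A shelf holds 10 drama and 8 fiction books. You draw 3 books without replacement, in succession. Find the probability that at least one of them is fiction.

P(no fiction) = 10/18 × 9/17 × 8/16 = 720/4896 = 5/34.
P(at least one) = 1 − 5/34 = 29/34.

29/34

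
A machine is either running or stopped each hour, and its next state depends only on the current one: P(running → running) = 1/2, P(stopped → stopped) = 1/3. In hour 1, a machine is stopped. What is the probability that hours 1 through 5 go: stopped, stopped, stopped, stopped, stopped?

1/81

Hour 1 is given. For each transition, use the conditional probability from the current state:
P(stopped | stopped) = 1/3; P(stopped | stopped) = 1/3; P(stopped | stopped) = 1/3; P(stopped | stopped) = 1/3.
P = 1/3 × 1/3 × 1/3 × 1/3 = 1/81.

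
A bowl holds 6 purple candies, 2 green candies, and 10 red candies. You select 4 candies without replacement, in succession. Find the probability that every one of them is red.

7/102

P = 10/18 × 9/17 × 8/16 × 7/15 = 5040/73440 = 7/102.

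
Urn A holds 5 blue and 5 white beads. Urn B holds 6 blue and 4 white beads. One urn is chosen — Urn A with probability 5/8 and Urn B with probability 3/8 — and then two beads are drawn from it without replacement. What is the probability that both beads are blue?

From Urn A: P(both blue) = (5/10)(4/9) = 2/9.
From Urn B: P(both blue) = (6/10)(5/9) = 1/3.
Total probability = (5/8)(2/9) + (3/8)(1/3) = 19/72.

19/72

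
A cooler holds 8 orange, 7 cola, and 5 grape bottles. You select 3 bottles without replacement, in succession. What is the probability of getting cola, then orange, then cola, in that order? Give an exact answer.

Each draw changes the counts, so multiply the conditional probabilities along the sequence:
P = 7/20 × 8/19 × 6/18 = 336/6840 = 14/285.

14/285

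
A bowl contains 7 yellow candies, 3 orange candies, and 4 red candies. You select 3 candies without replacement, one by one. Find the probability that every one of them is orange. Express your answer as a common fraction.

1/364

P(all orange) = 3/14 × 2/13 × 1/12 = 6/2184 = 1/364.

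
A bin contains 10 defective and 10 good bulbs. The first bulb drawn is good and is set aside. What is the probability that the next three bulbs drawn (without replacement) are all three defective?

40/323

After the first draw, 10 of the remaining 19 bulbs are defective.
P = 10/19 × 9/18 × 8/17 = 720/5814 = 40/323.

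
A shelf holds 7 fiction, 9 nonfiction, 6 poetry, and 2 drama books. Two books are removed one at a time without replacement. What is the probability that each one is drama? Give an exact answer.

P = 2/24 × 1/23 = 2/552 = 1/276.

1/276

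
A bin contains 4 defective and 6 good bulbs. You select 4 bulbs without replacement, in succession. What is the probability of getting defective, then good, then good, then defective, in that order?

1/14

Multiply the probability of each draw given the previous ones:
P = 4/10 × 6/9 × 5/8 × 3/7 = 360/5040 = 1/14.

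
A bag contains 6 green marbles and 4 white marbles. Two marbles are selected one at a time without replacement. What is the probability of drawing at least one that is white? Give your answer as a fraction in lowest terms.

P(no white) = 6/10 × 5/9 = 30/90 = 1/3.
P(at least one) = 1 − 1/3 = 2/3.

2/3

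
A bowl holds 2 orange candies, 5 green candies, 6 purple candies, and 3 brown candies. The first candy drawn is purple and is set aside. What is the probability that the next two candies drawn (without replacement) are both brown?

1/35

After the first draw, 3 of the remaining 15 candies are brown.
P = 3/15 × 2/14 = 6/210 = 1/35.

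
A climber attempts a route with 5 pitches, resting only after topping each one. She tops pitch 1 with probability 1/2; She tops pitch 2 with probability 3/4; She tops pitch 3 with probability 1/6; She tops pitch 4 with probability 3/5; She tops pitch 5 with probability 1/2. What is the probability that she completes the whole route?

Multiplying along the chain,
P = 1/2 × 3/4 × 1/6 × 3/5 × 1/2 = 9/480 = 3/160.

3/160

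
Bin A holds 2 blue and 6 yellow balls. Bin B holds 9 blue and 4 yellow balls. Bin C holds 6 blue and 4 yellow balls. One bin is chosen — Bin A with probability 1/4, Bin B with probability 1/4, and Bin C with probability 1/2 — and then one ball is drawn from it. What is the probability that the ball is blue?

557/1040

From Bin A: P(blue) = 2/8.
From Bin B: P(blue) = 9/13.
From Bin C: P(blue) = 6/10.
Total probability = (1/4)(2/8) + (1/4)(9/13) + (1/2)(6/10) = 557/1040.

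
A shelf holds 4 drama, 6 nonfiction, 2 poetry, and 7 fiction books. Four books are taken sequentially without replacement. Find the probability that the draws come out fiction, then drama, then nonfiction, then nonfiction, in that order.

35/3876

Each draw changes the counts, so multiply the conditional probabilities along the sequence:
P = 7/19 × 4/18 × 6/17 × 5/16 = 840/93024 = 35/3876.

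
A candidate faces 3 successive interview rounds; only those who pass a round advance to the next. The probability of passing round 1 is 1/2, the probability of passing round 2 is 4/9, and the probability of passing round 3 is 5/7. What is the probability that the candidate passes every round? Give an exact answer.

10/63

Each stage is reached only if all earlier stages succeed, so
P = 1/2 × 4/9 × 5/7 = 20/126 = 10/63.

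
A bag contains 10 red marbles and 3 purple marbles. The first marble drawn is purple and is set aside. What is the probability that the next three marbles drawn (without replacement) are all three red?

6/11

With the first marble removed, 10 red remain out of 12.
P = 10/12 × 9/11 × 8/10 = 720/1320 = 6/11.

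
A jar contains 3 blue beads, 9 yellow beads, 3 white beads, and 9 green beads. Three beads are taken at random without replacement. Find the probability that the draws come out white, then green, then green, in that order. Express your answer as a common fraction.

9/506

Multiply the probability of each draw given the previous ones:
P = 3/24 × 9/23 × 8/22 = 216/12144 = 9/506.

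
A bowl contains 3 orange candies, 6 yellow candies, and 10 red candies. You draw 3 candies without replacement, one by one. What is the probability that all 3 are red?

40/323

P(every draw is red) = 10/19 × 9/18 × 8/17 = 720/5814 = 40/323.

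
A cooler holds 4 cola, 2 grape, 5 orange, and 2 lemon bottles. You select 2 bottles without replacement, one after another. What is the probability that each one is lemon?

P(all lemon) = 2/13 × 1/12 = 2/156 = 1/78.

1/78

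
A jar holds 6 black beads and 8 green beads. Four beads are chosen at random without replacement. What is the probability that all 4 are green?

P(every draw is green) = 8/14 × 7/13 × 6/12 × 5/11 = 1680/24024 = 10/143.

10/143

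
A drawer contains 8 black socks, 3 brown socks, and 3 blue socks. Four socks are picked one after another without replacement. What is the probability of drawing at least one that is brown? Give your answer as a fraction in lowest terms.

P(no brown) = 11/14 × 10/13 × 9/12 × 8/11 = 7920/24024 = 30/91.
P(at least one) = 1 − 30/91 = 61/91.

61/91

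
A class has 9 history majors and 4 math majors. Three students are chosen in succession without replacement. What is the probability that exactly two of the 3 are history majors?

One ordering (history majors drawn first) has probability 9/13 × 8/12 × 4/11 = 288/1716 = 24/143.
There are C(3,2) = 3 such orderings, each equally likely, so P = 3 × 24/143 = 72/143.

72/143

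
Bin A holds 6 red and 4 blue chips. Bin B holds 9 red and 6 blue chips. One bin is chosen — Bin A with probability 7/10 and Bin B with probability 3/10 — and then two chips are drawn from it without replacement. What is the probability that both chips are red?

From Bin A: P(both red) = (6/10)(5/9) = 1/3.
From Bin B: P(both red) = (9/15)(8/14) = 12/35.
Total probability = (7/10)(1/3) + (3/10)(12/35) = 353/1050.

353/1050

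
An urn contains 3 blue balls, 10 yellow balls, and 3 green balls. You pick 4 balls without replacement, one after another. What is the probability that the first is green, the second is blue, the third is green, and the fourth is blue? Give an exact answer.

Chain rule:
P = 3/16 × 3/15 × 2/14 × 2/13 = 36/43680 = 3/3640.

3/3640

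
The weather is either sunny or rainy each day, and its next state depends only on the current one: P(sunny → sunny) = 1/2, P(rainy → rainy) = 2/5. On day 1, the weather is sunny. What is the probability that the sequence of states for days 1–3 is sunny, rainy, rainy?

1/5

Day 1 is given. For each transition, use the conditional probability from the current state:
P(rainy | sunny) = 1/2; P(rainy | rainy) = 2/5.
P = 1/2 × 2/5 = 2/10 = 1/5.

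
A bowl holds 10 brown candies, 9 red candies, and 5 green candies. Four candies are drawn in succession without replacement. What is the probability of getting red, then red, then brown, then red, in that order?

5/253

Each draw changes the counts, so multiply the conditional probabilities along the sequence:
P = 9/24 × 8/23 × 10/22 × 7/21 = 5040/255024 = 5/253.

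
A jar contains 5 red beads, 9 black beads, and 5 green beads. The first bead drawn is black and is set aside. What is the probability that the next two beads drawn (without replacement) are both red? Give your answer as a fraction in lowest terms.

After the first draw, 5 of the remaining 18 beads are red.
P = 5/18 × 4/17 = 20/306 = 10/153.

10/153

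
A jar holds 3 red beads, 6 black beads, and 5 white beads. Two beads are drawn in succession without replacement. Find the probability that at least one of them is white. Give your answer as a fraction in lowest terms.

55/91

P(no white) = 9/14 × 8/13 = 72/182 = 36/91.
P(at least one) = 1 − 36/91 = 55/91.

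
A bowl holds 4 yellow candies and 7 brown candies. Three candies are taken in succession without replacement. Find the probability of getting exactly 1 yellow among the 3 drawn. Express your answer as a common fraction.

28/55

One ordering (yellow drawn first) has probability 4/11 × 7/10 × 6/9 = 168/990 = 28/165.
There are C(3,1) = 3 such orderings, each equally likely, so P = 3 × 28/165 = 28/55.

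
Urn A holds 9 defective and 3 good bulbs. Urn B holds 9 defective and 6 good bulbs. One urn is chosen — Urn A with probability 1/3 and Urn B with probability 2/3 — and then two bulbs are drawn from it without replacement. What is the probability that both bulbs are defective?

158/385

From Urn A: P(both defective) = (9/12)(8/11) = 6/11.
From Urn B: P(both defective) = (9/15)(8/14) = 12/35.
Total probability = (1/3)(6/11) + (2/3)(12/35) = 158/385.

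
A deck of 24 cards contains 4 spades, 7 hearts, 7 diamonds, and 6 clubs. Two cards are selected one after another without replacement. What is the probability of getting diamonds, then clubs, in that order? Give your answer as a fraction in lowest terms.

Each draw changes the counts, so multiply the conditional probabilities along the sequence:
P = 7/24 × 6/23 = 42/552 = 7/92.

7/92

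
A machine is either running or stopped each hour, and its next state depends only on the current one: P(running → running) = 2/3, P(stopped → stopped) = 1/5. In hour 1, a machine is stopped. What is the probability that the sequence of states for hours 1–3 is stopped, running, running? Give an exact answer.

Hour 1 is given. For each transition, use the conditional probability from the current state:
P(running | stopped) = 4/5; P(running | running) = 2/3.
P = 4/5 × 2/3 = 8/15.

8/15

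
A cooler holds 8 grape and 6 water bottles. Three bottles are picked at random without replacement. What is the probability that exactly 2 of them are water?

30/91

One ordering (water drawn first) has probability 6/14 × 5/13 × 8/12 = 240/2184 = 10/91.
There are C(3,2) = 3 such orderings, each equally likely, so P = 3 × 10/91 = 30/91.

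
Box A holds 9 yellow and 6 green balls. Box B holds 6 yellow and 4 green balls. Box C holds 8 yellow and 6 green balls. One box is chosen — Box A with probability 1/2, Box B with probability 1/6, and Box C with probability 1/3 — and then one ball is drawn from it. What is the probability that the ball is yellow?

From Box A: P(yellow) = 9/15.
From Box B: P(yellow) = 6/10.
From Box C: P(yellow) = 8/14.
Total probability = (1/2)(9/15) + (1/6)(6/10) + (1/3)(8/14) = 62/105.

62/105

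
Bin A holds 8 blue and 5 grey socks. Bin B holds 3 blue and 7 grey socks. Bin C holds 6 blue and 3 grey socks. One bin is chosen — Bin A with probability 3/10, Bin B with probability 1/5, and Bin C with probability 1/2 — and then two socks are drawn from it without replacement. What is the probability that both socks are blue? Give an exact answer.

From Bin A: P(both blue) = (8/13)(7/12) = 14/39.
From Bin B: P(both blue) = (3/10)(2/9) = 1/15.
From Bin C: P(both blue) = (6/9)(5/8) = 5/12.
Total probability = (3/10)(14/39) + (1/5)(1/15) + (1/2)(5/12) = 2569/7800.

2569/7800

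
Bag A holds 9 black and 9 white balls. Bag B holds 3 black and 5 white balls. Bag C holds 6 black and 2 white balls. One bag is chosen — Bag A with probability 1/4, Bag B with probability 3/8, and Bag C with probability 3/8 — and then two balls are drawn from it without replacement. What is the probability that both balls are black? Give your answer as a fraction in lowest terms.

571/1904

From Bag A: P(both black) = (9/18)(8/17) = 4/17.
From Bag B: P(both black) = (3/8)(2/7) = 3/28.
From Bag C: P(both black) = (6/8)(5/7) = 15/28.
Total probability = (1/4)(4/17) + (3/8)(3/28) + (3/8)(15/28) = 571/1904.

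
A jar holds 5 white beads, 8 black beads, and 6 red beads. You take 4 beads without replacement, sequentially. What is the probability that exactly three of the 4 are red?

65/969

One ordering (red drawn first) has probability 6/19 × 5/18 × 4/17 × 13/16 = 1560/93024 = 65/3876.
There are C(4,3) = 4 such orderings, each equally likely, so P = 4 × 65/3876 = 65/969.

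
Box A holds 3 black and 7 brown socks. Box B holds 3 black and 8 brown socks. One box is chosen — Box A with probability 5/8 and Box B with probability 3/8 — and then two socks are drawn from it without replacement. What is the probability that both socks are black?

From Box A: P(both black) = (3/10)(2/9) = 1/15.
From Box B: P(both black) = (3/11)(2/10) = 3/55.
Total probability = (5/8)(1/15) + (3/8)(3/55) = 41/660.

41/660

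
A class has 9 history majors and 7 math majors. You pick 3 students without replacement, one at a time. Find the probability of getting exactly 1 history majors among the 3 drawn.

27/80

One ordering (a history major drawn first) has probability 9/16 × 7/15 × 6/14 = 378/3360 = 9/80.
There are C(3,1) = 3 such orderings, each equally likely, so P = 3 × 9/80 = 27/80.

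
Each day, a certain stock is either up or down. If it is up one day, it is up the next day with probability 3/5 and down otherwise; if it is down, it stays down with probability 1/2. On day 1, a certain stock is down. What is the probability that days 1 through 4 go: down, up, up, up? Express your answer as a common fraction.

Day 1 is given. For each transition, use the conditional probability from the current state:
P(up | down) = 1/2; P(up | up) = 3/5; P(up | up) = 3/5.
P = 1/2 × 3/5 × 3/5 = 9/50.

9/50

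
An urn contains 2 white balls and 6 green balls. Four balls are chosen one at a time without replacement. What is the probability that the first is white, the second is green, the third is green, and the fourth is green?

Multiply the probability of each draw given the previous ones:
P = 2/8 × 6/7 × 5/6 × 4/5 = 240/1680 = 1/7.

1/7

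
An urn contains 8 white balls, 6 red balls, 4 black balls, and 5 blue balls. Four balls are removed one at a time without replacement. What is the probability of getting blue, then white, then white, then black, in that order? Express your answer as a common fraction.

Each draw changes the counts, so multiply the conditional probabilities along the sequence:
P = 5/23 × 8/22 × 7/21 × 4/20 = 1120/212520 = 4/759.

4/759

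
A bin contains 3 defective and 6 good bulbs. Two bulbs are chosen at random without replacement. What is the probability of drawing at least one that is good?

11/12

P(no good) = 3/9 × 2/8 = 6/72 = 1/12.
P(at least one) = 1 − 1/12 = 11/12.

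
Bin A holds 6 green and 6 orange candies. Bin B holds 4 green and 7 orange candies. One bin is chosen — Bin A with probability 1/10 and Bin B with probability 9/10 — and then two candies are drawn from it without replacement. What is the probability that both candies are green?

From Bin A: P(both green) = (6/12)(5/11) = 5/22.
From Bin B: P(both green) = (4/11)(3/10) = 6/55.
Total probability = (1/10)(5/22) + (9/10)(6/55) = 133/1100.

133/1100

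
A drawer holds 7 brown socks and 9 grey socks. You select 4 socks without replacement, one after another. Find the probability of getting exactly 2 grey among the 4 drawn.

One ordering (grey drawn first) has probability 9/16 × 8/15 × 7/14 × 6/13 = 3024/43680 = 9/130.
There are C(4,2) = 6 such orderings, each equally likely, so P = 6 × 9/130 = 27/65.

27/65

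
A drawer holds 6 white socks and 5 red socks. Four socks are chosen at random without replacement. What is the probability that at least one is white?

65/66

P(no white) = 5/11 × 4/10 × 3/9 × 2/8 = 120/7920 = 1/66.
P(at least one) = 1 − 1/66 = 65/66.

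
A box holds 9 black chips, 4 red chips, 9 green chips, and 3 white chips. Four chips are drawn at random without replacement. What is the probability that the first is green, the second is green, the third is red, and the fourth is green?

42/6325

Multiply the probability of each draw given the previous ones:
P = 9/25 × 8/24 × 4/23 × 7/22 = 2016/303600 = 42/6325.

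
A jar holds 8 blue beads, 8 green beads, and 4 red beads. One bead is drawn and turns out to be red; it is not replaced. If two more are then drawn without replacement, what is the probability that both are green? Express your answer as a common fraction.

With the first bead removed, 8 green remain out of 19.
P = 8/19 × 7/18 = 56/342 = 28/171.

28/171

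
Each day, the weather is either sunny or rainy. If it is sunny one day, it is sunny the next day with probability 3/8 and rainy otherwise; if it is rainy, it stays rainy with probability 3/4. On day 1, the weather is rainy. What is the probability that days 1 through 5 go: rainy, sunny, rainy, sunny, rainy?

Day 1 is given. For each transition, use the conditional probability from the current state:
P(sunny | rainy) = 1/4; P(rainy | sunny) = 5/8; P(sunny | rainy) = 1/4; P(rainy | sunny) = 5/8.
P = 1/4 × 5/8 × 1/4 × 5/8 = 25/1024.

25/1024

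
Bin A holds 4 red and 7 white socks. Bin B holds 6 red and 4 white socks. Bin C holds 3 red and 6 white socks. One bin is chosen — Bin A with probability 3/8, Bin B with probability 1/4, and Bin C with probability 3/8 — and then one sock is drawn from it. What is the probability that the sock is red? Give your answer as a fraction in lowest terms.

From Bin A: P(red) = 4/11.
From Bin B: P(red) = 6/10.
From Bin C: P(red) = 3/9.
Total probability = (3/8)(4/11) + (1/4)(6/10) + (3/8)(3/9) = 181/440.

181/440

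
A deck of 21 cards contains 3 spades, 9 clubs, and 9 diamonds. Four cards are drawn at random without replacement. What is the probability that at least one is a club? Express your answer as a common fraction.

122/133

P(no clubs) = 12/21 × 11/20 × 10/19 × 9/18 = 11880/143640 = 11/133.
P(at least one) = 1 − 11/133 = 122/133.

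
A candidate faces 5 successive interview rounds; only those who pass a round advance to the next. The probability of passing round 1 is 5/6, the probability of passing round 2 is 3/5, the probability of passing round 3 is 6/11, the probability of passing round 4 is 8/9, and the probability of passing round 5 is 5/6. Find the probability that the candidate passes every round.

20/99

The events are sequential, so multiply the conditional probabilities:
P = 5/6 × 3/5 × 6/11 × 8/9 × 5/6 = 3600/17820 = 20/99.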